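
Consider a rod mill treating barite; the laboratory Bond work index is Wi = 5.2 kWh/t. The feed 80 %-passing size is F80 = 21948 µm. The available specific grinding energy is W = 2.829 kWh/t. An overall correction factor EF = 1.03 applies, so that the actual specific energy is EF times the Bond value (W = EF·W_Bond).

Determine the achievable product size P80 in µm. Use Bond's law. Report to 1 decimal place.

P80 = 281.8 µm

W = 10·Wi·(P80^(-½) − F80^(-½))
W_Bond = W / EF = 2.829 / 1.03 = 2.7466 kWh/t
P80^(−½) = W_Bond/(10 Wi) + F80^(−½)
  = 2.7466/(10·5.2) + 1/√21948 = 0.052819 + 0.006750 = 0.059569
P80 = (1/0.059569)² = 16.7872² = 281.81 µm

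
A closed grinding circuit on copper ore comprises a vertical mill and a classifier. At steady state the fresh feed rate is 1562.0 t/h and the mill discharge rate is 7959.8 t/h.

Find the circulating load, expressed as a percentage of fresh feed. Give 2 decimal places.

CL = 409.59 %

Discharge = new feed + return, hence
R = M − F = 7959.8 − 1562.0 = 6397.8 t/h
CL = 100·R/F = 100·6397.8/1562.0 = 409.59 %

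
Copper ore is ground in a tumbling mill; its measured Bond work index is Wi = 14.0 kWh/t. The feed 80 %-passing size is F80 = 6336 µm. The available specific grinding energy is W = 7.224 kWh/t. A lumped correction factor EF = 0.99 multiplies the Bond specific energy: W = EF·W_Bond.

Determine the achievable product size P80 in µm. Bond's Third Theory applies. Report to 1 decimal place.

P80 = 239.0 µm

W = 10·Wi·(P80^(-½) − F80^(-½))
W_Bond = W / EF = 7.224 / 0.99 = 7.2970 kWh/t
P80^-0.5 = F80^-0.5 + W_Bond/(10 Wi)
  = 7.2970/(10·14.0) + 1/√6336 = 0.052121 + 0.012563 = 0.064684
P80 = (1/0.064684)² = 15.4597² = 239.00 µm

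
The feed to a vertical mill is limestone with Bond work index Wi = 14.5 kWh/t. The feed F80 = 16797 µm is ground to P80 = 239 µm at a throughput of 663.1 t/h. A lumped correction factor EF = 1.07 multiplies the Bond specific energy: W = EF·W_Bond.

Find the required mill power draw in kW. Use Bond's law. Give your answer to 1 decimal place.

W = 10 Wi / √P80 − 10 Wi / √F80
W = 10·14.5·(1/√239 − 1/√16797) = 10·14.5·(0.056969) = 8.2605 kWh/t
Corrected W = EF·W_Bond = 1.07·8.2605 = 8.8387 kWh/t
P = W·T = 8.8387·663.1 = 5860.9 kW

P = 5860.9 kW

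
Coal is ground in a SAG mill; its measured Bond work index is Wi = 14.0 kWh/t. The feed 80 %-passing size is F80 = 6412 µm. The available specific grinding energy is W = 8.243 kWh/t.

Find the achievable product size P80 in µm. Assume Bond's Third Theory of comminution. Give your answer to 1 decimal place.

P80 = 196.3 µm

W_Bond = 10·Wi·(1/√P₈₀ − 1/√F₈₀)
P80^(−½) = W/(10 Wi) + F80^(−½)
  = 8.2430/(10·14.0) + 1/√6412 = 0.058879 + 0.012488 = 0.071367
P80 = (1/0.071367)² = 14.0121² = 196.34 µm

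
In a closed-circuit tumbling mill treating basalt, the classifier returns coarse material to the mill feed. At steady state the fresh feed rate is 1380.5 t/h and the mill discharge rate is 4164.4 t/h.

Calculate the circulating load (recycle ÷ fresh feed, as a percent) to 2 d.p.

Steady state: M = F + R.
R = M − F = 4164.4 − 1380.5 = 2783.9 t/h
CL = 100·R/F = 100·2783.9/1380.5 = 201.66 %

CL = 201.66 %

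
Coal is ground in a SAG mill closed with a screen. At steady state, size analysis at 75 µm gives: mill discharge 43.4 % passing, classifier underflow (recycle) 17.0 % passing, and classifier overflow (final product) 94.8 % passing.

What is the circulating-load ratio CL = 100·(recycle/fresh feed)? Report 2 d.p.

CL = 194.70 %

Classifier node, passing 75 µm:
d + r·d = r·u + o → r(d−u) = o−d
r = (94.8 − 43.4)/(43.4 − 17.0) = 51.4/26.4 = 1.9470
CL = 100·r = 194.70 %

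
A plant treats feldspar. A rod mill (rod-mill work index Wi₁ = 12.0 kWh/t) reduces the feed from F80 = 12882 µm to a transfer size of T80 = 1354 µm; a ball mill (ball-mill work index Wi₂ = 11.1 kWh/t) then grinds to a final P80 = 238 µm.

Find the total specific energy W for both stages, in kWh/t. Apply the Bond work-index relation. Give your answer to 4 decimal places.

W = 10·Wi·[P80^(−½) − F80^(−½)]
Stage 1 (12882→1354 µm, Wi₁=12.0): W₁ = 10·12.0·(0.027176 − 0.008811) = 2.2039 kWh/t
Stage 2 (1354→238 µm, Wi₂=11.1): W₂ = 10·11.1·(0.064820 − 0.027176) = 4.1785 kWh/t
W = W₁ + W₂ = 2.2039 + 4.1785 = 6.3824 kWh/t

W = 6.3824 kWh/t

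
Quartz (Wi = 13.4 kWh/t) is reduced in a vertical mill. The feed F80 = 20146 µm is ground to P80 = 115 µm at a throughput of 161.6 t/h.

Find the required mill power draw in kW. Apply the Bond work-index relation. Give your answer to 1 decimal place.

W = 10 Wi / √P80 − 10 Wi / √F80
W = 10·13.4·(1/√115 − 1/√20146) = 10·13.4·(0.086205) = 11.5515 kWh/t
Mill draw = 11.5515 × 161.6 = 1866.7 kW

P = 1866.7 kW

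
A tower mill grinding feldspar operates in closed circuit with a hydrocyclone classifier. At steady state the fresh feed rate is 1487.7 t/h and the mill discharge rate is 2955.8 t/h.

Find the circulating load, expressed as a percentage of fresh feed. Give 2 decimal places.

Mill node: discharge = fresh + recycle.
R = M − F = 2955.8 − 1487.7 = 1468.1 t/h
CL = 100·R/F = 100·1468.1/1487.7 = 98.68 %

CL = 98.68 %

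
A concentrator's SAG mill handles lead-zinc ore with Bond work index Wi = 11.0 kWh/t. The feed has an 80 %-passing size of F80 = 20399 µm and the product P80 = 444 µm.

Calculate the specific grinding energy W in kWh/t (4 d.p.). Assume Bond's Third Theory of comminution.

W = 4.4502 kWh/t

W = 10·Wi·(P80^(-½) − F80^(-½))
1/√444 = 0.047458;  1/√20399 = 0.007002
W = 10·11.0·(0.047458 − 0.007002) = 4.4502 kWh/t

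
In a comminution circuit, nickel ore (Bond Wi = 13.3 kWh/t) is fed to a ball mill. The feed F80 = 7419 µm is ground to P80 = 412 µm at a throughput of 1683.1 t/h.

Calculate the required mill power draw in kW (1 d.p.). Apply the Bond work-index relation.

P = 8429.5 kW

W = 10·Wi·(P80^(-½) − F80^(-½))
W = 10·13.3·(1/√412 − 1/√7419) = 10·13.3·(0.037657) = 5.0083 kWh/t
Power = W × throughput = 5.0083 kWh/t × 1683.1 t/h = 8429.5 kW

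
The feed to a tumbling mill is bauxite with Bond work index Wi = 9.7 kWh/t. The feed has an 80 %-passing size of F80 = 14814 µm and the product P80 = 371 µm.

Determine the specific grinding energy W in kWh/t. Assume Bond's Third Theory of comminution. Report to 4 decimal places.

W = 10 Wi (1/√P80 − 1/√F80)  [Bond]
1/√371 = 0.051917;  1/√14814 = 0.008216
W = 10·9.7·(0.051917 − 0.008216) = 4.2390 kWh/t

W = 4.2390 kWh/t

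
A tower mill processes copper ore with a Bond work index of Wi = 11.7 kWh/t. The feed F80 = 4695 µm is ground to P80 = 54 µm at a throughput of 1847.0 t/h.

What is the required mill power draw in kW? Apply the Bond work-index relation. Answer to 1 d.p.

W_Bond = 10·Wi·(1/√P₈₀ − 1/√F₈₀)
W = 10·11.7·(1/√54 − 1/√4695) = 10·11.7·(0.121488) = 14.2142 kWh/t
P = W·T = 14.2142·1847.0 = 26253.5 kW

P = 26253.5 kW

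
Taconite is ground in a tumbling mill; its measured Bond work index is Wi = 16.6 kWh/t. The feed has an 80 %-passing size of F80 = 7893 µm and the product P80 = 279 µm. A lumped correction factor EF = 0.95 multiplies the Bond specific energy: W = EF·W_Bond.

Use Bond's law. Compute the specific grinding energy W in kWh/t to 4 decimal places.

Bond:  W = 10 Wi (1/√P − 1/√F)
1/√279 = 0.059868;  1/√7893 = 0.011256
W = 10·16.6·(0.059868 − 0.011256) = 8.0697 kWh/t
With EF = 0.95: W = 8.0697·0.95 = 7.6662 kWh/t

W = 7.6662 kWh/t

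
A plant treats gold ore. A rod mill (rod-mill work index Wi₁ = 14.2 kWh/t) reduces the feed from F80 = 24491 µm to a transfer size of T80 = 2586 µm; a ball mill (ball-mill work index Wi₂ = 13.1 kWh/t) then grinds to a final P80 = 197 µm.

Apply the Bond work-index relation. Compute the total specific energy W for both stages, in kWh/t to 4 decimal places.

W = 10 Wi (1/√P80 − 1/√F80)  [Bond]
Stage 1 (24491→2586 µm, Wi₁=14.2): W₁ = 10·14.2·(0.019665 − 0.006390) = 1.8850 kWh/t
Stage 2 (2586→197 µm, Wi₂=13.1): W₂ = 10·13.1·(0.071247 − 0.019665) = 6.7573 kWh/t
W = W₁ + W₂ = 1.8850 + 6.7573 = 8.6423 kWh/t

W = 8.6423 kWh/t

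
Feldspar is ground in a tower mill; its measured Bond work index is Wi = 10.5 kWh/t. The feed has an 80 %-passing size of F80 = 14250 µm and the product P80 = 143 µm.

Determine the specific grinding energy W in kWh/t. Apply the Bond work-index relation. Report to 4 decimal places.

W = 7.9009 kWh/t

W = 10 Wi (P80^-0.5 − F80^-0.5)
1/√143 = 0.083624;  1/√14250 = 0.008377
W = 10·10.5·(0.083624 − 0.008377) = 7.9009 kWh/t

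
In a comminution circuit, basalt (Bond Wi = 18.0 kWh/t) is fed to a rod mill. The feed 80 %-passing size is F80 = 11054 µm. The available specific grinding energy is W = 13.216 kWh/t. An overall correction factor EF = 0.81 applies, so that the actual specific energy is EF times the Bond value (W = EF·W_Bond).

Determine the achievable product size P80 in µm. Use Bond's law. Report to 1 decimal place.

W = 10 Wi / √P80 − 10 Wi / √F80
W_Bond = W / EF = 13.216 / 0.81 = 16.3160 kWh/t
P80^(−½) = W_Bond/(10 Wi) + F80^(−½)
  = 16.3160/(10·18.0) + 1/√11054 = 0.090645 + 0.009511 = 0.100156
P80 = (1/0.100156)² = 9.9844² = 99.69 µm

P80 = 99.7 µm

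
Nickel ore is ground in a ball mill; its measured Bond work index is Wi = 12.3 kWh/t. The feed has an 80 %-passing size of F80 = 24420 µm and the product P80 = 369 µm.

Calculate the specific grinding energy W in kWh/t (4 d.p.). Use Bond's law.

W = 5.6160 kWh/t

W = 10 Wi / √P80 − 10 Wi / √F80
1/√369 = 0.052058;  1/√24420 = 0.006399
W = 10·12.3·(0.052058 − 0.006399) = 5.6160 kWh/t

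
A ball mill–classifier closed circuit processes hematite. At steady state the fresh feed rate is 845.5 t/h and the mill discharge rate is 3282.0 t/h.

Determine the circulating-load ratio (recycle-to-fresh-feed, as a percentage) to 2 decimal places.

Discharge = new feed + return, hence
R = M − F = 3282.0 − 845.5 = 2436.5 t/h
CL = 100·R/F = 100·2436.5/845.5 = 288.17 %

CL = 288.17 %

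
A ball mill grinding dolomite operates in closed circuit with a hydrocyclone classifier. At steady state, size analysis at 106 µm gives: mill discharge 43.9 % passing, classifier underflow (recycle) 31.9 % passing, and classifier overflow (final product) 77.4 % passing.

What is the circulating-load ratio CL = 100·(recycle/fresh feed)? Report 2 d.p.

Mass balance on the −106 µm fraction:
d + r·d = r·u + o → r(d−u) = o−d
r = (77.4 − 43.9)/(43.9 − 31.9) = 33.5/12.0 = 2.7917
CL = 100·r = 279.17 %

CL = 279.17 %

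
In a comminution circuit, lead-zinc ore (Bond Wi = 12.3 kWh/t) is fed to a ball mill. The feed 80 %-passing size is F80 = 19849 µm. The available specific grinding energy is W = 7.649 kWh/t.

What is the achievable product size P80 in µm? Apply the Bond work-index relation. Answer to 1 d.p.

Bond:  W = 10 Wi (1/√P − 1/√F)
1/√P80 = 1/√F80 + W/(10·Wi)
  = 7.6490/(10·12.3) + 1/√19849 = 0.062187 + 0.007098 = 0.069285
P80 = (1/0.069285)² = 14.4332² = 208.32 µm

P80 = 208.3 µm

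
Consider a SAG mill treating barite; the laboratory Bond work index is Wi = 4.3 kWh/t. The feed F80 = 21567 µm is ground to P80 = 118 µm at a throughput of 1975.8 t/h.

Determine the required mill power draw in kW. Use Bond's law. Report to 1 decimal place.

P = 7242.6 kW

W = 10·Wi·[P80^(−½) − F80^(−½)]
W = 10·4.3·(1/√118 − 1/√21567) = 10·4.3·(0.085248) = 3.6657 kWh/t
P_mill = W·ṁ = 3.6657·1975.8 = 7242.6 kW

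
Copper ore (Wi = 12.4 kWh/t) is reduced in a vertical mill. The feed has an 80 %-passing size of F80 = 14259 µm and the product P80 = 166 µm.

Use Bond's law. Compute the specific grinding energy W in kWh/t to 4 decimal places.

W = 10·Wi·[P80^(−½) − F80^(−½)]
1/√166 = 0.077615;  1/√14259 = 0.008374
W = 10·12.4·(0.077615 − 0.008374) = 8.5858 kWh/t

W = 8.5858 kWh/t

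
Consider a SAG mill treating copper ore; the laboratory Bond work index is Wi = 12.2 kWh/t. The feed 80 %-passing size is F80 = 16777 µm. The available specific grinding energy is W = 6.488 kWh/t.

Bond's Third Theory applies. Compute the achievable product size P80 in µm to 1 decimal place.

W = 10 Wi (P80^-0.5 − F80^-0.5)
P80^-0.5 = F80^-0.5 + W/(10 Wi)
  = 6.4880/(10·12.2) + 1/√16777 = 0.053180 + 0.007720 = 0.060901
P80 = (1/0.060901)² = 16.4202² = 269.62 µm

P80 = 269.6 µm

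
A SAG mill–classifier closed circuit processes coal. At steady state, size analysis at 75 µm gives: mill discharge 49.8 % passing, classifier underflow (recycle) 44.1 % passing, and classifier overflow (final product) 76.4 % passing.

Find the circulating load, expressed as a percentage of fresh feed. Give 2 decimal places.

Balance %-passing 75 µm (r = R/F):
(1+r)d = ru + o → r = (o−d)/(d−u)
r = (76.4 − 49.8)/(49.8 − 44.1) = 26.6/5.7 = 4.6667
CL = 100·r = 466.67 %

CL = 466.67 %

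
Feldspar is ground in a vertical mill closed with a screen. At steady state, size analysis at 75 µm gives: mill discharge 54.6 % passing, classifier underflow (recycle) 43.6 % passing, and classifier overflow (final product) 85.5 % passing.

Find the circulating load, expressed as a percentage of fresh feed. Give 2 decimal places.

CL = 280.91 %

Let r = R/F. Size balance at 75 µm:
d + r·d = r·u + o → r(d−u) = o−d
r = (85.5 − 54.6)/(54.6 − 43.6) = 30.9/11.0 = 2.8091
CL = 100·r = 280.91 %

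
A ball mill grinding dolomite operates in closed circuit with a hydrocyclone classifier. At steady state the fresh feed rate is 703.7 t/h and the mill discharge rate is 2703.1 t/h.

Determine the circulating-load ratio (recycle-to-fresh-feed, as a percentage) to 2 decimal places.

CL = 284.13 %

Mill node: discharge = fresh + recycle.
R = M − F = 2703.1 − 703.7 = 1999.4 t/h
CL = 100·R/F = 100·1999.4/703.7 = 284.13 %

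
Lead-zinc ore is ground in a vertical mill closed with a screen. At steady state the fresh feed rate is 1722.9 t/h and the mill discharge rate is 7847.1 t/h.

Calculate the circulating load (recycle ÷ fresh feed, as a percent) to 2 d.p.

M = F + R at steady state, so:
R = M − F = 7847.1 − 1722.9 = 6124.2 t/h
CL = 100·R/F = 100·6124.2/1722.9 = 355.46 %

CL = 355.46 %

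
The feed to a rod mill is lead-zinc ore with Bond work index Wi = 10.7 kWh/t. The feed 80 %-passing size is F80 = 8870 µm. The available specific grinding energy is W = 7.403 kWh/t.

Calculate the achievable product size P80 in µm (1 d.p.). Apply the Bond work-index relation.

P80 = 157.0 µm

Bond: W = 10·Wi·(1/√P80 − 1/√F80)
1/√P80 = 1/√F80 + W/(10·Wi)
  = 7.4030/(10·10.7) + 1/√8870 = 0.069187 + 0.010618 = 0.079805
P80 = (1/0.079805)² = 12.5306² = 157.02 µm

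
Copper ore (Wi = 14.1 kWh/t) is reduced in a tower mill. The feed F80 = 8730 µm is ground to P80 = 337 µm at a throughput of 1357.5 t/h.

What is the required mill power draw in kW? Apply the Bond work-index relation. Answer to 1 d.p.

P = 8378.1 kW

W = 10 Wi / √P80 − 10 Wi / √F80
W = 10·14.1·(1/√337 − 1/√8730) = 10·14.1·(0.043771) = 6.1717 kWh/t
P = W·T = 6.1717·1357.5 = 8378.1 kW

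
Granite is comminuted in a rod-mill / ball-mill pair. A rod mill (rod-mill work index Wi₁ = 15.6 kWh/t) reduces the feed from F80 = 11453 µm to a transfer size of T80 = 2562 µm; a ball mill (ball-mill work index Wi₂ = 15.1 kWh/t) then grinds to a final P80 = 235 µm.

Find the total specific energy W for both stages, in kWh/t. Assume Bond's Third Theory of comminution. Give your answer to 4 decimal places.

W = 10·Wi·(P80^(-½) − F80^(-½))
Stage 1 (11453→2562 µm, Wi₁=15.6): W₁ = 10·15.6·(0.019757 − 0.009344) = 1.6243 kWh/t
Stage 2 (2562→235 µm, Wi₂=15.1): W₂ = 10·15.1·(0.065233 − 0.019757) = 6.8669 kWh/t
W = W₁ + W₂ = 1.6243 + 6.8669 = 8.4912 kWh/t

W = 8.4912 kWh/t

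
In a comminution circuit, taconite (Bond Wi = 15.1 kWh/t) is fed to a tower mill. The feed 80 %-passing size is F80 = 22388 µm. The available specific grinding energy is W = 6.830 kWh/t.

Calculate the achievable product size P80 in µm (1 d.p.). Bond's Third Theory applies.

P80 = 371.0 µm

W = 10 Wi (1/√P80 − 1/√F80)  [Bond]
⇒ 1/√P80 = W/(10 Wi) + 1/√F80
  = 6.8300/(10·15.1) + 1/√22388 = 0.045232 + 0.006683 = 0.051915
P80 = (1/0.051915)² = 19.2622² = 371.03 µm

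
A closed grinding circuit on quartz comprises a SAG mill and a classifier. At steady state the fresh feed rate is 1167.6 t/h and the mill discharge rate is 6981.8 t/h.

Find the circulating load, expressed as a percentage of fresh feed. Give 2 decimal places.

M = F + R at steady state, so:
R = M − F = 6981.8 − 1167.6 = 5814.2 t/h
CL = 100·R/F = 100·5814.2/1167.6 = 497.96 %

CL = 497.96 %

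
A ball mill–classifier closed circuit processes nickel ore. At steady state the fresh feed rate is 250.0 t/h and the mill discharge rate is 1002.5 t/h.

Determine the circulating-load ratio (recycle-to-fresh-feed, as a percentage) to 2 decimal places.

Mill node: discharge = fresh + recycle.
R = M − F = 1002.5 − 250.0 = 752.5 t/h
CL = 100·R/F = 100·752.5/250.0 = 301.00 %

CL = 301.00 %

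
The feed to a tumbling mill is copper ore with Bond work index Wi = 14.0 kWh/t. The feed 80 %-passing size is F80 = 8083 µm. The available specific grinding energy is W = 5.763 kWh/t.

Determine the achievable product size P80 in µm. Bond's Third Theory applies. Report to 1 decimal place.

W = 10·Wi·(P80^(-½) − F80^(-½))
P80^-0.5 = F80^-0.5 + W/(10 Wi)
  = 5.7630/(10·14.0) + 1/√8083 = 0.041164 + 0.011123 = 0.052287
P80 = (1/0.052287)² = 19.1252² = 365.77 µm

P80 = 365.8 µm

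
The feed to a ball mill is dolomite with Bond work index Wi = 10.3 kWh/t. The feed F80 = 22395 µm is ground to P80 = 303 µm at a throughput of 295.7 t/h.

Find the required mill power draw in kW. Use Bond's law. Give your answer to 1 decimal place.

W_Bond = 10·Wi·(1/√P₈₀ − 1/√F₈₀)
W = 10·10.3·(1/√303 − 1/√22395) = 10·10.3·(0.050766) = 5.2289 kWh/t
Mill draw = 5.2289 × 295.7 = 1546.2 kW

P = 1546.2 kW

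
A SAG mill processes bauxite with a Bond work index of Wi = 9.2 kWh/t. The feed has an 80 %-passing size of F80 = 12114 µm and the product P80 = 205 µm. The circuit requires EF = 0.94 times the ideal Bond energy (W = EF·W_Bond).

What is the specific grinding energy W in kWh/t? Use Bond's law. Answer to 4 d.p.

W = 10·Wi·[P80^(−½) − F80^(−½)]
1/√205 = 0.069843;  1/√12114 = 0.009086
W = 10·9.2·(0.069843 − 0.009086) = 5.5897 kWh/t
Corrected W = EF·W_Bond = 0.94·5.5897 = 5.2543 kWh/t

W = 5.2543 kWh/t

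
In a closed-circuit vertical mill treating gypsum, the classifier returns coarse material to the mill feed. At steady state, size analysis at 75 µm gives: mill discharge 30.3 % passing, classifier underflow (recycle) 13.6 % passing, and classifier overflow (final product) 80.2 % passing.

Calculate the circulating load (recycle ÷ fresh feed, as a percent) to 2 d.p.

Classifier node, passing 75 µm:
d + r·d = r·u + o → r(d−u) = o−d
r = (80.2 − 30.3)/(30.3 − 13.6) = 49.9/16.7 = 2.9880
CL = 100·r = 298.80 %

CL = 298.80 %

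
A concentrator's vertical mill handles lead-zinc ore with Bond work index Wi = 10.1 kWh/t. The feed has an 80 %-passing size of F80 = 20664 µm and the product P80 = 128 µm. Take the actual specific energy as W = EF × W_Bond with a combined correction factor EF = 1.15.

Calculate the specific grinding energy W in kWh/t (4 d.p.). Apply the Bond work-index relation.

W = 9.4583 kWh/t

W = 10·Wi·(P80^(-½) − F80^(-½))
1/√128 = 0.088388;  1/√20664 = 0.006957
W = 10·10.1·(0.088388 − 0.006957) = 8.2246 kWh/t
With EF = 1.15: W = 8.2246·1.15 = 9.4583 kWh/t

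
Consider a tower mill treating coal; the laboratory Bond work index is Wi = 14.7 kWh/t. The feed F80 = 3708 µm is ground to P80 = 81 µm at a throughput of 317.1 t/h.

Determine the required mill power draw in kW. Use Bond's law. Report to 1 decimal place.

P = 4413.8 kW

W = 10·Wi·[P80^(−½) − F80^(−½)]
W = 10·14.7·(1/√81 − 1/√3708) = 10·14.7·(0.094689) = 13.9193 kWh/t
Mill draw = 13.9193 × 317.1 = 4413.8 kW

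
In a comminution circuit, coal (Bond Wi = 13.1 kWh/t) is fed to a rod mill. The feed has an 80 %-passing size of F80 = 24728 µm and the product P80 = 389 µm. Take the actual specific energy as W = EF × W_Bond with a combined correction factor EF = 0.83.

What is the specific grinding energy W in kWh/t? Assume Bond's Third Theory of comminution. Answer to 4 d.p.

W = 10 Wi (P80^-0.5 − F80^-0.5)
1/√389 = 0.050702;  1/√24728 = 0.006359
W = 10·13.1·(0.050702 − 0.006359) = 5.8089 kWh/t
Corrected W = EF·W_Bond = 0.83·5.8089 = 4.8214 kWh/t

W = 4.8214 kWh/t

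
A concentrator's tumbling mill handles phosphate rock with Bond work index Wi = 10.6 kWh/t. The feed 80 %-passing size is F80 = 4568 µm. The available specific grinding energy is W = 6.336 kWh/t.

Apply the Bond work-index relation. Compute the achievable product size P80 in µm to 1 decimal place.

P80 = 179.8 µm

Bond:  W = 10 Wi (1/√P − 1/√F)
P80^(−½) = W/(10 Wi) + F80^(−½)
  = 6.3360/(10·10.6) + 1/√4568 = 0.059774 + 0.014796 = 0.074569
P80 = (1/0.074569)² = 13.4103² = 179.84 µm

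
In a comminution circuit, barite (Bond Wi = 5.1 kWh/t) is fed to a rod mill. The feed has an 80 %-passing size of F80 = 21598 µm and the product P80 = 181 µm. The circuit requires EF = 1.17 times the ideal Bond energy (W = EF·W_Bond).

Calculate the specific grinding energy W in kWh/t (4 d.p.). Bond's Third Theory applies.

W = 10 Wi (1/√P80 − 1/√F80)  [Bond]
1/√181 = 0.074329;  1/√21598 = 0.006804
W = 10·5.1·(0.074329 − 0.006804) = 3.4438 kWh/t
Apply correction: 3.4438 × 1.17 = 4.0292 kWh/t

W = 4.0292 kWh/t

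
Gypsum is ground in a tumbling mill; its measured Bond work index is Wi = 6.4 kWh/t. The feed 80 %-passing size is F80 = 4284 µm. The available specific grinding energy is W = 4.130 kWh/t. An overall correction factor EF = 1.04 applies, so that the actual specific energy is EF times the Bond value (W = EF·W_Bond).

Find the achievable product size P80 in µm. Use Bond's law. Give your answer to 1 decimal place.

Bond:  W = 10 Wi (1/√P − 1/√F)
W_Bond = W / EF = 4.130 / 1.04 = 3.9712 kWh/t
P80^(−½) = W_Bond/(10 Wi) + F80^(−½)
  = 3.9712/(10·6.4) + 1/√4284 = 0.062049 + 0.015278 = 0.077328
P80 = (1/0.077328)² = 12.9320² = 167.24 µm

P80 = 167.2 µm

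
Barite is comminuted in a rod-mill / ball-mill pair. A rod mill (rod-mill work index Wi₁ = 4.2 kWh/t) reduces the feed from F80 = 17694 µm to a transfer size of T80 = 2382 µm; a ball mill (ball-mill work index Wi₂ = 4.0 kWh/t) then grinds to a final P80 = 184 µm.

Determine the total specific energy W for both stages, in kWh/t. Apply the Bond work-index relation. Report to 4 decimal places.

W = 10 Wi (1/√P80 − 1/√F80)  [Bond]
Stage 1 (17694→2382 µm, Wi₁=4.2): W₁ = 10·4.2·(0.020489 − 0.007518) = 0.5448 kWh/t
Stage 2 (2382→184 µm, Wi₂=4.0): W₂ = 10·4.0·(0.073721 − 0.020489) = 2.1293 kWh/t
W = W₁ + W₂ = 0.5448 + 2.1293 = 2.6741 kWh/t

W = 2.6741 kWh/t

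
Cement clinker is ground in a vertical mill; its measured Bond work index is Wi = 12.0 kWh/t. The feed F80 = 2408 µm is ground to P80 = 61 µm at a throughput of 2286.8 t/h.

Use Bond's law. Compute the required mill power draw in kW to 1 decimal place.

W = 10·Wi·[P80^(−½) − F80^(−½)]
W = 10·12.0·(1/√61 − 1/√2408) = 10·12.0·(0.107658) = 12.9190 kWh/t
P_mill = W·ṁ = 12.9190·2286.8 = 29543.2 kW

P = 29543.2 kW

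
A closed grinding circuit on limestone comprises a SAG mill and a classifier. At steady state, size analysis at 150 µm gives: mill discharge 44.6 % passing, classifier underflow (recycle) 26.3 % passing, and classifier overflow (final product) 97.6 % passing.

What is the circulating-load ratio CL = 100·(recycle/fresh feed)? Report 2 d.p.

CL = 289.62 %

Let r = R/F. Size balance at 150 µm:
(1+r)d = ru + o → r = (o−d)/(d−u)
r = (97.6 − 44.6)/(44.6 − 26.3) = 53.0/18.3 = 2.8962
CL = 100·r = 289.62 %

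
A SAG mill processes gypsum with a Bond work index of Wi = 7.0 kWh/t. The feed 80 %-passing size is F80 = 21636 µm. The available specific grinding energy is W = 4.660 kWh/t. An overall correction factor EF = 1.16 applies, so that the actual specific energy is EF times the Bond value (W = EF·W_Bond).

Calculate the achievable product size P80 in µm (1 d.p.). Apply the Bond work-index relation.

W = 10 Wi (P80^-0.5 − F80^-0.5)
W_Bond = W / EF = 4.660 / 1.16 = 4.0172 kWh/t
P80^-0.5 = F80^-0.5 + W_Bond/(10 Wi)
  = 4.0172/(10·7.0) + 1/√21636 = 0.057389 + 0.006798 = 0.064188
P80 = (1/0.064188)² = 15.5793² = 242.72 µm

P80 = 242.7 µm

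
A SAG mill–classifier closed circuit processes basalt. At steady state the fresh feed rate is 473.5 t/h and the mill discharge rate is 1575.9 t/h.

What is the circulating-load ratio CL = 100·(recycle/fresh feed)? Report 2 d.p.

CL = 232.82 %

Mill node: discharge = fresh + recycle.
R = M − F = 1575.9 − 473.5 = 1102.4 t/h
CL = 100·R/F = 100·1102.4/473.5 = 232.82 %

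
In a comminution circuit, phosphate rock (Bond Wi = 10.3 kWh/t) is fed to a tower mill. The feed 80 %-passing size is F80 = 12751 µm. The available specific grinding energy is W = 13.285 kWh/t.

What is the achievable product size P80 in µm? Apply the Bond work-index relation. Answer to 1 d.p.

P80 = 52.6 µm

Bond:  W = 10 Wi (1/√P − 1/√F)
⇒ 1/√P80 = W/(10 Wi) + 1/√F80
  = 13.2850/(10·10.3) + 1/√12751 = 0.128981 + 0.008856 = 0.137836
P80 = (1/0.137836)² = 7.2550² = 52.63 µm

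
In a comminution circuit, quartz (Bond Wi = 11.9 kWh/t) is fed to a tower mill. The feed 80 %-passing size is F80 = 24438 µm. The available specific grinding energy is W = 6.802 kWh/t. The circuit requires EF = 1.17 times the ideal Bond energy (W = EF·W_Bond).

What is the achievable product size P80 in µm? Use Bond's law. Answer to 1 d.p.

W = 10·Wi·(P80^(-½) − F80^(-½))
W_Bond = W / EF = 6.802 / 1.17 = 5.8137 kWh/t
1/√P80 = 1/√F80 + W_Bond/(10·Wi)
  = 5.8137/(10·11.9) + 1/√24438 = 0.048854 + 0.006397 = 0.055251
P80 = (1/0.055251)² = 18.0991² = 327.58 µm

P80 = 327.6 µm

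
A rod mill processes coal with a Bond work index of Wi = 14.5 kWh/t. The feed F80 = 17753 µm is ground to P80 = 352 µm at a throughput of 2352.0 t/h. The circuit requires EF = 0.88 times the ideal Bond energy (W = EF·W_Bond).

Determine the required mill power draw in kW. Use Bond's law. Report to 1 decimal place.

P = 13743.8 kW

W_Bond = 10·Wi·(1/√P₈₀ − 1/√F₈₀)
W = 10·14.5·(1/√352 − 1/√17753) = 10·14.5·(0.045795) = 6.6403 kWh/t
With EF = 0.88: W = 6.6403·0.88 = 5.8434 kWh/t
Power = W × throughput = 5.8434 kWh/t × 2352.0 t/h = 13743.8 kW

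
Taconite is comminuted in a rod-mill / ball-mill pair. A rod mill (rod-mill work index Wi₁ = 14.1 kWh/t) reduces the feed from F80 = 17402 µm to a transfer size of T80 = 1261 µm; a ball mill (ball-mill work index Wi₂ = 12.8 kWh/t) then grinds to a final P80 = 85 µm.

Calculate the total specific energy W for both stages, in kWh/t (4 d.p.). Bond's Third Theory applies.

W = 10·Wi·[P80^(−½) − F80^(−½)]
Stage 1 (17402→1261 µm, Wi₁=14.1): W₁ = 10·14.1·(0.028161 − 0.007581) = 2.9018 kWh/t
Stage 2 (1261→85 µm, Wi₂=12.8): W₂ = 10·12.8·(0.108465 − 0.028161) = 10.2790 kWh/t
W = W₁ + W₂ = 2.9018 + 10.2790 = 13.1808 kWh/t

W = 13.1808 kWh/t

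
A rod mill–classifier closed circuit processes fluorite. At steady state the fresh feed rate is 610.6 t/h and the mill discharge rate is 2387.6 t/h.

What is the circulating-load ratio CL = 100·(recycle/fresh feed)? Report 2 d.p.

CL = 291.03 %

M = F + R at steady state, so:
R = M − F = 2387.6 − 610.6 = 1777.0 t/h
CL = 100·R/F = 100·1777.0/610.6 = 291.03 %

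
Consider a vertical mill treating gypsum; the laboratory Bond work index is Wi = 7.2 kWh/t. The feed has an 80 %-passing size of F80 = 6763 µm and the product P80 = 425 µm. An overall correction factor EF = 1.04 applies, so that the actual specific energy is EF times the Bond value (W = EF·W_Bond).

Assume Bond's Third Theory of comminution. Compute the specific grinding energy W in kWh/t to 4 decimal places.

Bond:  W = 10 Wi (1/√P − 1/√F)
1/√425 = 0.048507;  1/√6763 = 0.012160
W = 10·7.2·(0.048507 − 0.012160) = 2.6170 kWh/t
Corrected W = EF·W_Bond = 1.04·2.6170 = 2.7217 kWh/t

W = 2.7217 kWh/t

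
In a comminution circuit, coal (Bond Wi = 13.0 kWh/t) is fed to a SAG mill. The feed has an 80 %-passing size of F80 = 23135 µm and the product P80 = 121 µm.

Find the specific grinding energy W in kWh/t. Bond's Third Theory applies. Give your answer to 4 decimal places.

W = 10.9635 kWh/t

W = 10 Wi (P80^-0.5 − F80^-0.5)
1/√121 = 0.090909;  1/√23135 = 0.006575
W = 10·13.0·(0.090909 − 0.006575) = 10.9635 kWh/t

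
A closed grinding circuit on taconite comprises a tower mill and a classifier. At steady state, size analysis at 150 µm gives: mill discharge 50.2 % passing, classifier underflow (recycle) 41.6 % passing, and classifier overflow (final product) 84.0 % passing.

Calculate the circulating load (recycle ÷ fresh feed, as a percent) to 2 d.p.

Let r = R/F. Size balance at 150 µm:
(1+r)d = ru + o → r = (o−d)/(d−u)
r = (84.0 − 50.2)/(50.2 − 41.6) = 33.8/8.6 = 3.9302
CL = 100·r = 393.02 %

CL = 393.02 %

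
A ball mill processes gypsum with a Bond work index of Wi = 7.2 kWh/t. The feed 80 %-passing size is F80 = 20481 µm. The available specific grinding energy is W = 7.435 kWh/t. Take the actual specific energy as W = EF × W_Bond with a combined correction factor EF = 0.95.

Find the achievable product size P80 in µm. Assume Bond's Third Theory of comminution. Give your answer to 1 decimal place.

P80 = 74.7 µm

W = 10 Wi (P80^-0.5 − F80^-0.5)
W_Bond = W / EF = 7.435 / 0.95 = 7.8263 kWh/t
⇒ 1/√P80 = W_Bond/(10 Wi) + 1/√F80
  = 7.8263/(10·7.2) + 1/√20481 = 0.108699 + 0.006988 = 0.115686
P80 = (1/0.115686)² = 8.6441² = 74.72 µm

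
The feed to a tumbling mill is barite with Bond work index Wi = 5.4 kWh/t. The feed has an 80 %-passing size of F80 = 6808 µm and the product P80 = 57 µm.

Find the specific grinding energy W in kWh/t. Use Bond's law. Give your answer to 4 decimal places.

W = 6.4980 kWh/t

Bond:  W = 10 Wi (1/√P − 1/√F)
1/√57 = 0.132453;  1/√6808 = 0.012120
W = 10·5.4·(0.132453 − 0.012120) = 6.4980 kWh/t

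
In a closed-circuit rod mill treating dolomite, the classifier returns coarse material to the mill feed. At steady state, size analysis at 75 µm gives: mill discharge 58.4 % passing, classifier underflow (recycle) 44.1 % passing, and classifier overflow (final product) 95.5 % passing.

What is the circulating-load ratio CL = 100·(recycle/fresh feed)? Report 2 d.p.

CL = 259.44 %

Two-product formula at 75 µm:
(1+r)·d = r·u + o ⇒ r = (o−d)/(d−u)
r = (95.5 − 58.4)/(58.4 − 44.1) = 37.1/14.3 = 2.5944
CL = 100·r = 259.44 %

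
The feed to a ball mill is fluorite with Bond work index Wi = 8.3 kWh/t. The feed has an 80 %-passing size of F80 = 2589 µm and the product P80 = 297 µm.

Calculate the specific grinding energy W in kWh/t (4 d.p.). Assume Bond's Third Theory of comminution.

Bond:  W = 10 Wi (1/√P − 1/√F)
1/√297 = 0.058026;  1/√2589 = 0.019653
W = 10·8.3·(0.058026 − 0.019653) = 3.1849 kWh/t

W = 3.1849 kWh/t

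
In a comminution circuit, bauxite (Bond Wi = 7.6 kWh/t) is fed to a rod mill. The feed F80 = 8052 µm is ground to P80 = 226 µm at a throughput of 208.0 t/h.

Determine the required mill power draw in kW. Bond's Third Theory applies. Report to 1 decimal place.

Bond: W = 10·Wi·(1/√P80 − 1/√F80)
W = 10·7.6·(1/√226 − 1/√8052) = 10·7.6·(0.055375) = 4.2085 kWh/t
P_mill = W·ṁ = 4.2085·208.0 = 875.4 kW

P = 875.4 kW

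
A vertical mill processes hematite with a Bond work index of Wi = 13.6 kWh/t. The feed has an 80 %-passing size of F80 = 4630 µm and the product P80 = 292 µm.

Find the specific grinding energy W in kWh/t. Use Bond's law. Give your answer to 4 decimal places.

W = 5.9601 kWh/t

W = 10 Wi (P80^-0.5 − F80^-0.5)
1/√292 = 0.058521;  1/√4630 = 0.014696
W = 10·13.6·(0.058521 − 0.014696) = 5.9601 kWh/t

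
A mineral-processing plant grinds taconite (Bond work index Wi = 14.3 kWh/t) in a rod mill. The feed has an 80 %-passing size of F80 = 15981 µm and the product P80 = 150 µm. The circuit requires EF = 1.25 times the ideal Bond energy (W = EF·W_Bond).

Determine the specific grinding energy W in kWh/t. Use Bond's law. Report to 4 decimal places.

W = 10·Wi·[P80^(−½) − F80^(−½)]
1/√150 = 0.081650;  1/√15981 = 0.007910
W = 10·14.3·(0.081650 − 0.007910) = 10.5447 kWh/t
With EF = 1.25: W = 10.5447·1.25 = 13.1809 kWh/t

W = 13.1809 kWh/t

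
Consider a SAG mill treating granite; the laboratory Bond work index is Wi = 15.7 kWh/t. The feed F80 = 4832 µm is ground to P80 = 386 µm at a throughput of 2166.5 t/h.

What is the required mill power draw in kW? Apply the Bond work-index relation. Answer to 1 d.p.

P = 12419.5 kW

Bond:  W = 10 Wi (1/√P − 1/√F)
W = 10·15.7·(1/√386 − 1/√4832) = 10·15.7·(0.036513) = 5.7325 kWh/t
P = W·T = 5.7325·2166.5 = 12419.5 kW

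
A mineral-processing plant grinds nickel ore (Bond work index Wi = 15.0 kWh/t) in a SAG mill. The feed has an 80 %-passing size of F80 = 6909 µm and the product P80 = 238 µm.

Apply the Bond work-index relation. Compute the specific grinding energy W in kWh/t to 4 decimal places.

W = 7.9184 kWh/t

W = 10 Wi (P80^-0.5 − F80^-0.5)
1/√238 = 0.064820;  1/√6909 = 0.012031
W = 10·15.0·(0.064820 − 0.012031) = 7.9184 kWh/t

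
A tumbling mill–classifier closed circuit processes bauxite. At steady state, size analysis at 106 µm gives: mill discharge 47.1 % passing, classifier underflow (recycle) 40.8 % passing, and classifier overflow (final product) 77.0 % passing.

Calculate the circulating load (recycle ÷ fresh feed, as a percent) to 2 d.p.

CL = 474.60 %

Balance %-passing 106 µm (r = R/F):
Fd + Rd = Ru + Fo ⇒ R/F = (o−d)/(d−u)
r = (77.0 − 47.1)/(47.1 − 40.8) = 29.9/6.3 = 4.7460
CL = 100·r = 474.60 %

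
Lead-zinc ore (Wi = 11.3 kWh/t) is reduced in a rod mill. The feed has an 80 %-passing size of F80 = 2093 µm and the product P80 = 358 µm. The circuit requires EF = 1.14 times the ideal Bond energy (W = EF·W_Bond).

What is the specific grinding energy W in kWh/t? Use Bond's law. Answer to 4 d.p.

W = 3.9926 kWh/t

Bond: W = 10·Wi·(1/√P80 − 1/√F80)
1/√358 = 0.052852;  1/√2093 = 0.021858
W = 10·11.3·(0.052852 − 0.021858) = 3.5023 kWh/t
Corrected W = EF·W_Bond = 1.14·3.5023 = 3.9926 kWh/t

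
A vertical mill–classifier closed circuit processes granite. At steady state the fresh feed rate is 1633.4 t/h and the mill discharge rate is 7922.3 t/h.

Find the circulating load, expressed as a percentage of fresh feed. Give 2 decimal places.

Mill node: discharge = fresh + recycle.
R = M − F = 7922.3 − 1633.4 = 6288.9 t/h
CL = 100·R/F = 100·6288.9/1633.4 = 385.02 %

CL = 385.02 %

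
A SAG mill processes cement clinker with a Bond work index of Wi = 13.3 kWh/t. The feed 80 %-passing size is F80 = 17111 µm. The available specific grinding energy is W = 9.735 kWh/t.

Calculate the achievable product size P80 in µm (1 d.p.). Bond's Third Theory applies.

W = 10 Wi / √P80 − 10 Wi / √F80
⇒ 1/√P80 = W/(10 Wi) + 1/√F80
  = 9.7350/(10·13.3) + 1/√17111 = 0.073195 + 0.007645 = 0.080840
P80 = (1/0.080840)² = 12.3701² = 153.02 µm

P80 = 153.0 µm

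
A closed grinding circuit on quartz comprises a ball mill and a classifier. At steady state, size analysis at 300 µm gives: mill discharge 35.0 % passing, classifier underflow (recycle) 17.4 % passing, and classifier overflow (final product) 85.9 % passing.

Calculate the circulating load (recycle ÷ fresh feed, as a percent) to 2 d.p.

Classifier node, passing 300 µm:
r = (o − d)/(d − u)
r = (85.9 − 35.0)/(35.0 − 17.4) = 50.9/17.6 = 2.8920
CL = 100·r = 289.20 %

CL = 289.20 %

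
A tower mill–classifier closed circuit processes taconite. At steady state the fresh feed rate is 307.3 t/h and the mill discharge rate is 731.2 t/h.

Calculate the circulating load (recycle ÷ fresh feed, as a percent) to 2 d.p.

M = F + R at steady state, so:
R = M − F = 731.2 − 307.3 = 423.9 t/h
CL = 100·R/F = 100·423.9/307.3 = 137.94 %

CL = 137.94 %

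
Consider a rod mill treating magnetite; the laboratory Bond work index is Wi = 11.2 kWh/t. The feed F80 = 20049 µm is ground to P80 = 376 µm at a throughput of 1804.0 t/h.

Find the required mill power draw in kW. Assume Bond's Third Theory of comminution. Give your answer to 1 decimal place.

P = 8992.9 kW

Bond:  W = 10 Wi (1/√P − 1/√F)
W = 10·11.2·(1/√376 − 1/√20049) = 10·11.2·(0.044509) = 4.9850 kWh/t
P = W·T = 4.9850·1804.0 = 8992.9 kW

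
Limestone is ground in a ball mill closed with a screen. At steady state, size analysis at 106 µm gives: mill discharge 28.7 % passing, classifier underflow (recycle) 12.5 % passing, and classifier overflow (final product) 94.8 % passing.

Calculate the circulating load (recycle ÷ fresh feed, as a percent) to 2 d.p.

Let r = R/F. Size balance at 106 µm:
d + r·d = r·u + o → r(d−u) = o−d
r = (94.8 − 28.7)/(28.7 − 12.5) = 66.1/16.2 = 4.0802
CL = 100·r = 408.02 %

CL = 408.02 %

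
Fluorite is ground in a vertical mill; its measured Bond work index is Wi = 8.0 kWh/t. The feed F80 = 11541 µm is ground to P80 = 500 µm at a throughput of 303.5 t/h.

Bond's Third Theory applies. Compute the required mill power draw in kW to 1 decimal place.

P = 859.8 kW

W = 10·Wi·[P80^(−½) − F80^(−½)]
W = 10·8.0·(1/√500 − 1/√11541) = 10·8.0·(0.035413) = 2.8330 kWh/t
P = W·T = 2.8330·303.5 = 859.8 kW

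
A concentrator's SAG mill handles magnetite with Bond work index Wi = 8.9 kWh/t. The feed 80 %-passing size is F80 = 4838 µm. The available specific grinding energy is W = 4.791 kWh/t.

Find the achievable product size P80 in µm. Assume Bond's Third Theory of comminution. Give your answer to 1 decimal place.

P80 = 214.9 µm

W = 10 Wi (1/√P80 − 1/√F80)  [Bond]
P80^-0.5 = F80^-0.5 + W/(10 Wi)
  = 4.7910/(10·8.9) + 1/√4838 = 0.053831 + 0.014377 = 0.068208
P80 = (1/0.068208)² = 14.6609² = 214.94 µm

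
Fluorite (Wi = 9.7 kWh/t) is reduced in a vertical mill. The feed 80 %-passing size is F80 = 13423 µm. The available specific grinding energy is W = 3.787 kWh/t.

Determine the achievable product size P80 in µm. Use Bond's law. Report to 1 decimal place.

P80 = 440.0 µm

W = 10 Wi / √P80 − 10 Wi / √F80
1/√P80 = 1/√F80 + W/(10·Wi)
  = 3.7870/(10·9.7) + 1/√13423 = 0.039041 + 0.008631 = 0.047673
P80 = (1/0.047673)² = 20.9764² = 440.01 µm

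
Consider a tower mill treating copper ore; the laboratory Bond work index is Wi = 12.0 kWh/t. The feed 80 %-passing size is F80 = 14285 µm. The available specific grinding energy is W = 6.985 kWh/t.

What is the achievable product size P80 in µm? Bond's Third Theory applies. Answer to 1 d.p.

W = 10·Wi·[P80^(−½) − F80^(−½)]
P80^-0.5 = F80^-0.5 + W/(10 Wi)
  = 6.9850/(10·12.0) + 1/√14285 = 0.058208 + 0.008367 = 0.066575
P80 = (1/0.066575)² = 15.0206² = 225.62 µm

P80 = 225.6 µm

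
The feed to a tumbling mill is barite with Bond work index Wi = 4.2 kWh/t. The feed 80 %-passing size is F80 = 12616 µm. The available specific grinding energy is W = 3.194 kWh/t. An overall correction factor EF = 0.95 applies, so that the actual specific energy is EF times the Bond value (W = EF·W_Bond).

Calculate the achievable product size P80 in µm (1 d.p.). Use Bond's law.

P80 = 126.4 µm

W = 10·Wi·(P80^(-½) − F80^(-½))
W_Bond = W / EF = 3.194 / 0.95 = 3.3621 kWh/t
⇒ 1/√P80 = W_Bond/(10 Wi) + 1/√F80
  = 3.3621/(10·4.2) + 1/√12616 = 0.080050 + 0.008903 = 0.088953
P80 = (1/0.088953)² = 11.2419² = 126.38 µm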